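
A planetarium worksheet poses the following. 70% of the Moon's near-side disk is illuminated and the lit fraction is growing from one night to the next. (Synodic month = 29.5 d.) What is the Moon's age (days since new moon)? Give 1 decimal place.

cos θ = 1 − 2f = -0.400, giving a principal value of 113.6°.
The Moon is waxing (0°–180°), so θ = 113.6° directly.
Age = 29.5 × 113.6°/360° ≈ 9.31 days.

9.3 days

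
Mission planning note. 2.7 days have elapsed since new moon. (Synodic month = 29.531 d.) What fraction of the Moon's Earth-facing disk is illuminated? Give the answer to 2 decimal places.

0.08

Phase angle: θ = 360°·(2.7 d)/(29.531 d) = 32.9°.
cos 32.9° = 0.839, so f = (1 − 0.839)/2 = 0.080.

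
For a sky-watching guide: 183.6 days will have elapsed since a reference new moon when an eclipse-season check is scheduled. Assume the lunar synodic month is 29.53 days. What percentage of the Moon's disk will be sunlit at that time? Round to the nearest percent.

183.6/29.53 = 6.217 lunations, so 6 complete cycles and 6.42 d into the next.
Phase angle: θ = 360°·(6.42 d)/(29.53 d) = 78.3°.
cos 78.3° = 0.203, so f = (1 − 0.203)/2 = 0.398, so 40%.

40%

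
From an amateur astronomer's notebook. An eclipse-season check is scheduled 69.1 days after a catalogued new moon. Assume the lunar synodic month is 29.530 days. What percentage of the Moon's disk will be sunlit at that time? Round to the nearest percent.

69.1 d spans 2 complete synodic months (2 × 29.530 = 59.06 d) plus 10.04 d.
Phase angle: θ = 360°·(10.04 d)/(29.530 d) = 122.4°.
Illuminated fraction = (1 − cos 122.4°)/2 = (1 − (-0.536))/2 ≈ 0.768, so 77%.

77%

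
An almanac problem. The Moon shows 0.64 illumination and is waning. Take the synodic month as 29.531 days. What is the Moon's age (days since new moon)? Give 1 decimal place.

cos θ = 1 − 2f = -0.280, giving a principal value of 106.3°.
A waning Moon lies in 180°–360°, so θ = 360° − 106.3° = 253.7°.
Age = 29.531 × 253.7°/360° ≈ 20.81 days.

20.8 days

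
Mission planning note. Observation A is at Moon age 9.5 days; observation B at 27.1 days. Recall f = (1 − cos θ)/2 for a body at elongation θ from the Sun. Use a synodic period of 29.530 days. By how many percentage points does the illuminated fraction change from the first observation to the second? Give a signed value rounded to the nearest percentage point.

-65 pp

θ₁ = 360° × 9.5/29.530 = 115.8°, f₁ = (1 − cos θ₁)/2 = 0.718.
θ₂ = 360° × 27.1/29.530 = 330.4°, f₂ = (1 − cos θ₂)/2 = 0.065.
Change = f₂ − f₁ = -0.652 → -65 percentage points.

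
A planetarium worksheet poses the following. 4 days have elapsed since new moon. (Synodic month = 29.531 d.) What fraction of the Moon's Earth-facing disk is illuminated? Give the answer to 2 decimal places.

Elongation θ = 360° × 4/29.531 ≈ 48.8°.
cos 48.8° = 0.659, so f = (1 − 0.659)/2 = 0.170.

0.17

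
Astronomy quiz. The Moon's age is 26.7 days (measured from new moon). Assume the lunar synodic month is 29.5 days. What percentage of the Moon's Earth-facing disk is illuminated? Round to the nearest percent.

9%

Phase angle: θ = 360°·(26.7 d)/(29.5 d) = 325.8°.
Illuminated fraction = (1 − cos 325.8°)/2 = (1 − 0.827)/2 ≈ 0.086, so 9%.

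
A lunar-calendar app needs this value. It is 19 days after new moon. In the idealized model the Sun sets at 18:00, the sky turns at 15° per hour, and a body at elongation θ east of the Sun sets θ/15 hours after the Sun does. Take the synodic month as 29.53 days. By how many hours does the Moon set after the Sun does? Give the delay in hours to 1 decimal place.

15.4 h

The Moon has covered 19/29.53 of its cycle, so θ ≈ 360° × 19/29.53 = 231.6°.
The Moon trails the Sun by θ/15 = 231.6/15 ≈ 15.44 hours.
So the Moon sets 15.44 h after the Sun.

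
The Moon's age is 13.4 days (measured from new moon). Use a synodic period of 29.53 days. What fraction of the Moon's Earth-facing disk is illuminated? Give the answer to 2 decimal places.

Phase angle: θ = 360°·(13.4 d)/(29.53 d) = 163.4°.
Illuminated fraction = (1 − cos 163.4°)/2 = (1 − (-0.958))/2 ≈ 0.979.

0.98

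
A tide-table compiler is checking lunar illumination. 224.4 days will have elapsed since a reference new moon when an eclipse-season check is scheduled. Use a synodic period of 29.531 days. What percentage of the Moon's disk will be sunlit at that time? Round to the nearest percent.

Reduce mod P: 224.4 − 7×29.531 = 17.68 d into the current lunation.
The Moon has covered 17.68/29.531 of its cycle, so θ ≈ 360° × 17.68/29.531 = 215.6°.
cos 215.6° = (-0.813), so f = (1 − (-0.813))/2 = 0.907, so 91%.

91%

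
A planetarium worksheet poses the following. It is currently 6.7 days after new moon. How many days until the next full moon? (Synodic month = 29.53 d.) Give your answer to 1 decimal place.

Full moon is 0.5 of the way through the cycle: age 0.5 × 29.53 = 14.765 d.
So 8.065 days remain (14.765 − 6.7).

8.1 days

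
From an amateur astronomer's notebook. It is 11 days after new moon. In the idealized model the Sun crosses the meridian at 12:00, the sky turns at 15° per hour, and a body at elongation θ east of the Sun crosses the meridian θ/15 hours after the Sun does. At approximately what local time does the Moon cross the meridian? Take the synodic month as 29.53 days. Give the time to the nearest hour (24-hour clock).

21:00

The Moon has covered 11/29.53 of its cycle, so θ ≈ 360° × 11/29.53 = 134.1°.
At 15° of sky rotation per hour, 134.1° corresponds to a 8.94 h lag.
12:00 + 8.94 h ≈ 20:56 → 21:00 to the nearest hour.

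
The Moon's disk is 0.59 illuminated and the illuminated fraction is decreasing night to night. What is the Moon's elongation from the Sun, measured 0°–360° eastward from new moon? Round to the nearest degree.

cos θ = 1 − 2f = -0.180, giving a principal value of 100.4°.
Since the Moon is past full (waning), take the reflex angle: θ = 360° − 100.4° = 259.6°.

260°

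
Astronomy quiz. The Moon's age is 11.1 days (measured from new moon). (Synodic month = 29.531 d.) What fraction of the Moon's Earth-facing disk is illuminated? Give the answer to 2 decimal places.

Elongation θ = 360° × 11.1/29.531 ≈ 135.3°.
cos 135.3° = (-0.711), so f = (1 − (-0.711))/2 = 0.855.

0.86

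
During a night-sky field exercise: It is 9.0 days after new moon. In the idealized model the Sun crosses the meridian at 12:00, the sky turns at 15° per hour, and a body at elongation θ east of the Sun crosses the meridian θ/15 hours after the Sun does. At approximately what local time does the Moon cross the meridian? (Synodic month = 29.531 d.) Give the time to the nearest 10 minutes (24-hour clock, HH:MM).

19:20

Elongation θ = 360° × 9.0/29.531 ≈ 109.7°.
At 15° of sky rotation per hour, 109.7° corresponds to a 7.31 h lag.
12:00 + 7.314 h ≈ 19:19 → 19:20 to the nearest ten minutes.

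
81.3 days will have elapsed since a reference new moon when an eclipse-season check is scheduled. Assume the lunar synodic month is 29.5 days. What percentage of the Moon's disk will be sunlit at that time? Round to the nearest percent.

81.3/29.5 = 2.756 lunations, so 2 complete cycles and 22.30 d into the next.
The Moon has covered 22.30/29.5 of its cycle, so θ ≈ 360° × 22.30/29.5 = 272.1°.
Illuminated fraction = (1 − cos 272.1°)/2 = (1 − 0.037)/2 ≈ 0.481, so 48%.

48%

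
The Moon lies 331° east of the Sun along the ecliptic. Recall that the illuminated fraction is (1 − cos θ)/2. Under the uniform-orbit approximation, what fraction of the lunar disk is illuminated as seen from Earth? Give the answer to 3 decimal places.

0.063

f = (1 − cos 331°)/2 = (1 − 0.875)/2 ≈ 0.063.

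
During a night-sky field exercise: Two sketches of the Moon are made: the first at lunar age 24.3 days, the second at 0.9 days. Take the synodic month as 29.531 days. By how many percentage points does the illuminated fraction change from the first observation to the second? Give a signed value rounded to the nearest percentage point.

-27 percentage points

θ₁ = 360° × 24.3/29.531 = 296.2°, f₁ = (1 − cos θ₁)/2 = 0.279.
θ₂ = 360° × 0.9/29.531 = 11.0°, f₂ = (1 − cos θ₂)/2 = 0.009.
Change = f₂ − f₁ = -0.270 → -27 percentage points.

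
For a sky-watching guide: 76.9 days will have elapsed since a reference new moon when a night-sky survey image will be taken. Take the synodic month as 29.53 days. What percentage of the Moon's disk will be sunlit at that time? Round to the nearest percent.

Reduce mod P: 76.9 − 2×29.53 = 17.84 d into the current lunation.
Elongation θ = 360° × 17.84/29.53 ≈ 217.5°.
With cos θ = (-0.793), the lit fraction is (1 − (-0.793))/2 ≈ 0.897, so 90%.

90%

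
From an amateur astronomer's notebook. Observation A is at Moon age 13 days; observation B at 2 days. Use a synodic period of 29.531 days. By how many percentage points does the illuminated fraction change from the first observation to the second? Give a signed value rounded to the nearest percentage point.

-92 percentage points

θ₁ = 360° × 13/29.531 = 158.5°, f₁ = (1 − cos θ₁)/2 = 0.965.
θ₂ = 360° × 2/29.531 = 24.4°, f₂ = (1 − cos θ₂)/2 = 0.045.
Change = f₂ − f₁ = -0.921 → -92 percentage points.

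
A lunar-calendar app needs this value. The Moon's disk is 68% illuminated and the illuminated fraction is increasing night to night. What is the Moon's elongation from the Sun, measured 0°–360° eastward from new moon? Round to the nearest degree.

111°

From f = (1 − cos θ)/2: cos θ = 1 − 2×0.68 = -0.360; arccos → 111.1°.
Before full moon the principal value applies: θ = 111.1°.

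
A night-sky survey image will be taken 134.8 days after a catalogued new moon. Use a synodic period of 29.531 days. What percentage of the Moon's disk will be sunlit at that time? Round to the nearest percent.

96%

134.8/29.531 = 4.565 lunations, so 4 complete cycles and 16.68 d into the next.
The Moon has covered 16.68/29.531 of its cycle, so θ ≈ 360° × 16.68/29.531 = 203.3°.
cos 203.3° = (-0.919), so f = (1 − (-0.919))/2 = 0.959, so 96%.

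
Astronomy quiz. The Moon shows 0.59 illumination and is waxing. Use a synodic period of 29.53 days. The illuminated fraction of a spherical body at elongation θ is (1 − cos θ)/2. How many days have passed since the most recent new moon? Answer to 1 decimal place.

8.2 days

cos θ = 1 − 2f = -0.180, giving a principal value of 100.4°.
Waxing ⇒ before full, so θ = 100.4°.
At 360°/29.53 d per day, 100.4° corresponds to 8.23 days.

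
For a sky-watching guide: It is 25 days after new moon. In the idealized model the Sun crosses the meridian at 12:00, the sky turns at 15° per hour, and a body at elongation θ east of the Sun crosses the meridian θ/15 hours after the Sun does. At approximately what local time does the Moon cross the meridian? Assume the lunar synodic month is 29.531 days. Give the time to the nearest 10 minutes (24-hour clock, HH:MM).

08:20

The Moon has covered 25/29.531 of its cycle, so θ ≈ 360° × 25/29.531 = 304.8°.
The Moon trails the Sun by θ/15 = 304.8/15 ≈ 20.32 hours.
12:00 + 20.318 h ≈ 08:19 → 08:20 to the nearest ten minutes.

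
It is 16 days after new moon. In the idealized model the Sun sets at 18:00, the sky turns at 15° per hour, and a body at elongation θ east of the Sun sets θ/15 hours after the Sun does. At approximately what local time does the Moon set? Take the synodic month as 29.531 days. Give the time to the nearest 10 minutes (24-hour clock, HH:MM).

Elongation θ = 360° × 16/29.531 ≈ 195.0°.
The Moon trails the Sun by θ/15 = 195.0/15 ≈ 13.00 hours.
18:00 + 13.003 h ≈ 07:00 → 07:00 to the nearest ten minutes.

07:00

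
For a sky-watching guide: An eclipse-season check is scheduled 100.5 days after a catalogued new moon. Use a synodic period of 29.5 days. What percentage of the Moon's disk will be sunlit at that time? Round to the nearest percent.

100.5 d spans 3 complete synodic months (3 × 29.5 = 88.50 d) plus 12.00 d.
The Moon has covered 12.00/29.5 of its cycle, so θ ≈ 360° × 12.00/29.5 = 146.4°.
With cos θ = (-0.833), the lit fraction is (1 − (-0.833))/2 ≈ 0.917, so 92%.

92%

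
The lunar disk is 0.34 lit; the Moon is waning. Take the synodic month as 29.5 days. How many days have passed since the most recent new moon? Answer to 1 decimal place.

From f = (1 − cos θ)/2: cos θ = 1 − 2×0.34 = 0.320; arccos → 71.3°.
A waning Moon lies in 180°–360°, so θ = 360° − 71.3° = 288.7°.
That fraction of the synodic month is 288.7/360 × 29.5 d ≈ 23.65 d.

23.7 days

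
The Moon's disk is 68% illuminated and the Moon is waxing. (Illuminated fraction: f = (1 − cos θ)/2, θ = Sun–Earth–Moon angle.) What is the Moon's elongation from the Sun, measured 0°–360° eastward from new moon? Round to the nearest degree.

111°

From f = (1 − cos θ)/2: cos θ = 1 − 2×0.68 = -0.360; arccos → 111.1°.
Before full moon the principal value applies: θ = 111.1°.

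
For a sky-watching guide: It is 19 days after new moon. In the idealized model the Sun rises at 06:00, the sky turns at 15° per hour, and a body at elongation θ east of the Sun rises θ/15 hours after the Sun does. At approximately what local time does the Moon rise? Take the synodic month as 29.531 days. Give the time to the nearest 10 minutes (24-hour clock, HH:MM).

21:30

Phase angle: θ = 360°·(19 d)/(29.531 d) = 231.6°.
At 15° of sky rotation per hour, 231.6° corresponds to a 15.44 h lag.
06:00 + 15.441 h ≈ 21:26 → 21:30 to the nearest ten minutes.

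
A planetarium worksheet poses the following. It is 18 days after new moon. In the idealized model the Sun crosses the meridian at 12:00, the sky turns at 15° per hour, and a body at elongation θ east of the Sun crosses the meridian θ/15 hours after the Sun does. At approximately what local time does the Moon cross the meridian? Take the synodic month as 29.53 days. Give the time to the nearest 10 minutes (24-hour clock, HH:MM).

Elongation θ = 360° × 18/29.53 ≈ 219.4°.
At 15° of sky rotation per hour, 219.4° corresponds to a 14.63 h lag.
12:00 + 14.629 h ≈ 02:38 → 02:40 to the nearest ten minutes.

02:40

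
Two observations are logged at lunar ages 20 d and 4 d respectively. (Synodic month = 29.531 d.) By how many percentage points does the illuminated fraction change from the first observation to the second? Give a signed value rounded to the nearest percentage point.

-55 pp

First observation: θ = 360°·20/29.531 = 243.8°, so f = 0.721.
Second observation: θ = 48.8°, f = 0.170.
Δf = 0.170 − 0.721 = -0.550, i.e. -55 pp.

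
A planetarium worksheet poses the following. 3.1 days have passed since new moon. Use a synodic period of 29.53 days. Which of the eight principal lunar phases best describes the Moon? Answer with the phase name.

waxing crescent

At 3.1/29.53 of the cycle, θ ≈ 38° — the waxing crescent range.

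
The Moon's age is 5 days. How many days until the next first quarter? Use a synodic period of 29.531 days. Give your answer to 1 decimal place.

First quarter is 0.25 of the way through the cycle: age 0.25 × 29.531 = 7.383 d.
So 2.383 days remain (7.383 − 5).

2.4 days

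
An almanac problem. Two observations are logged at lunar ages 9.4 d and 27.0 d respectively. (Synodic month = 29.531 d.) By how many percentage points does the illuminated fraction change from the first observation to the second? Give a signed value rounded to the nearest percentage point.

-64 pp

First observation: θ = 360°·9.4/29.531 = 114.6°, so f = 0.708.
Second observation: θ = 329.1°, f = 0.071.
Δf = 0.071 − 0.708 = -0.637, i.e. -64 pp.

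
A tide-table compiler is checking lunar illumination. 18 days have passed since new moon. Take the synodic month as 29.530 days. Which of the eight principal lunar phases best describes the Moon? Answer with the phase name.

waning gibbous

θ ≈ 360° × 18/29.530 = 219°, which falls in the waning gibbous sector.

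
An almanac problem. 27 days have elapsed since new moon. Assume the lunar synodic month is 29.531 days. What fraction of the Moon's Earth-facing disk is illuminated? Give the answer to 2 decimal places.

0.07

Elongation θ = 360° × 27/29.531 ≈ 329.1°.
With cos θ = 0.858, the lit fraction is (1 − 0.858)/2 ≈ 0.071.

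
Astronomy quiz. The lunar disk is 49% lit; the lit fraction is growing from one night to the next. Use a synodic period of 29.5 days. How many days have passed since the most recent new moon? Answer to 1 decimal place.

From f = (1 − cos θ)/2: cos θ = 1 − 2×0.49 = 0.020; arccos → 88.9°.
The Moon is waxing (0°–180°), so θ = 88.9° directly.
At 360°/29.5 d per day, 88.9° corresponds to 7.28 days.

7.3 days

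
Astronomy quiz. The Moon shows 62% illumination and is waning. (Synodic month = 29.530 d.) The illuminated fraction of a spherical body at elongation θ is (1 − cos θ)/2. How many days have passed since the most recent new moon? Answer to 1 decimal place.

Invert f = (1 − cos θ)/2 to get cos θ = 1 − 2(0.62) = -0.240, hence θ₀ = arccos -0.240 = 103.9°.
Since the Moon is past full (waning), take the reflex angle: θ = 360° − 103.9° = 256.1°.
That fraction of the synodic month is 256.1/360 × 29.530 d ≈ 21.01 d.

21.0 days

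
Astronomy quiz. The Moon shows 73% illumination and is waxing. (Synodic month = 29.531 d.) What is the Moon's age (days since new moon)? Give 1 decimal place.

Invert f = (1 − cos θ)/2 to get cos θ = 1 − 2(0.73) = -0.460, hence θ₀ = arccos -0.460 = 117.4°.
Waxing ⇒ before full, so θ = 117.4°.
Age = 29.531 × 117.4°/360° ≈ 9.63 days.

9.6 days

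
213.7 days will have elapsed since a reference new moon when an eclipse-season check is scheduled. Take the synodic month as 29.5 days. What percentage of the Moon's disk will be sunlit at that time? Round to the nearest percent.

Reduce mod P: 213.7 − 7×29.5 = 7.20 d into the current lunation.
Elongation θ = 360° × 7.20/29.5 ≈ 87.9°.
Illuminated fraction = (1 − cos 87.9°)/2 = (1 − 0.037)/2 ≈ 0.481, so 48%.

48%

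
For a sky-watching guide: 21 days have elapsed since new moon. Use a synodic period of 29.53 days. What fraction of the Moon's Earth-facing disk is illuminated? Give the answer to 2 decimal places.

Elongation θ = 360° × 21/29.53 ≈ 256.0°.
Illuminated fraction = (1 − cos 256.0°)/2 = (1 − (-0.242))/2 ≈ 0.621.

0.62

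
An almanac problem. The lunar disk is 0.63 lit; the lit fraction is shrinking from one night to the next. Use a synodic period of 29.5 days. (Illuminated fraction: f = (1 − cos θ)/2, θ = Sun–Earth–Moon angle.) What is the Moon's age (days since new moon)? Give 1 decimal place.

20.9 days

cos θ = 1 − 2f = -0.260, giving a principal value of 105.1°.
A waning Moon lies in 180°–360°, so θ = 360° − 105.1° = 254.9°.
At 360°/29.5 d per day, 254.9° corresponds to 20.89 days.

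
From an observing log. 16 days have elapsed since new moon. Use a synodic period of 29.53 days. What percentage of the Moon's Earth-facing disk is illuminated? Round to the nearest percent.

The Moon has covered 16/29.53 of its cycle, so θ ≈ 360° × 16/29.53 = 195.1°.
Illuminated fraction = (1 − cos 195.1°)/2 = (1 − (-0.966))/2 ≈ 0.983, so 98%.

98%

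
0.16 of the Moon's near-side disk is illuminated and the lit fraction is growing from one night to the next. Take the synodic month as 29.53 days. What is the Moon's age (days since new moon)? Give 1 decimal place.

cos θ = 1 − 2f = 0.680, giving a principal value of 47.2°.
Waxing ⇒ before full, so θ = 47.2°.
That fraction of the synodic month is 47.2/360 × 29.53 d ≈ 3.87 d.

3.9 days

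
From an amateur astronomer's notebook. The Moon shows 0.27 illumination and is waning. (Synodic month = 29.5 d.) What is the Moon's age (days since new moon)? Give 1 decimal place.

24.4 days

cos θ = 1 − 2f = 0.460, giving a principal value of 62.6°.
Since the Moon is past full (waning), take the reflex angle: θ = 360° − 62.6° = 297.4°.
That fraction of the synodic month is 297.4/360 × 29.5 d ≈ 24.37 d.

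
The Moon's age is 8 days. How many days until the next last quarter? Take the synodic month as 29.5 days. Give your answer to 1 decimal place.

14.1 days

Last quarter is 0.75 of the way through the cycle: age 0.75 × 29.5 = 22.125 d.
That is 22.125 − 8 = 14.125 days ahead.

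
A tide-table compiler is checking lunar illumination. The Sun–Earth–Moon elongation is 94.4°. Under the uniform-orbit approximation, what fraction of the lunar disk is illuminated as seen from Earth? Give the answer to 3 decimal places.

Half-versine of 94.4°: (1 − (-0.077))/2 = 0.538.

0.538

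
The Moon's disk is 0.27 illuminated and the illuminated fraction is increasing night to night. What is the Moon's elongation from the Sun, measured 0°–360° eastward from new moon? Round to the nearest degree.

From f = (1 − cos θ)/2: cos θ = 1 − 2×0.27 = 0.460; arccos → 62.6°.
Waxing ⇒ before full, so θ = 62.6°.

63°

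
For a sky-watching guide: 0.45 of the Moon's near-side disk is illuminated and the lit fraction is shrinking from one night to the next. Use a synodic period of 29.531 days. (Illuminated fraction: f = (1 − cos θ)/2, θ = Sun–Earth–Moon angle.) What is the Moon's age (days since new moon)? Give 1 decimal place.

From f = (1 − cos θ)/2: cos θ = 1 − 2×0.45 = 0.100; arccos → 84.3°.
A waning Moon lies in 180°–360°, so θ = 360° − 84.3° = 275.7°.
At 360°/29.531 d per day, 275.7° corresponds to 22.62 days.

22.6 days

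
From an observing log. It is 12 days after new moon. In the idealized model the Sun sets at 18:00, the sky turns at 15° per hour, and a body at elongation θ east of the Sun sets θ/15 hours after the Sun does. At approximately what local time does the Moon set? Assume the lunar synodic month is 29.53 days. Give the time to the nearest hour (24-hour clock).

Phase angle: θ = 360°·(12 d)/(29.53 d) = 146.3°.
Delay after the Sun = 146.3° / (15°/h) ≈ 9.75 h.
18:00 + 9.75 h ≈ 03:45 → 04:00 to the nearest hour.

04:00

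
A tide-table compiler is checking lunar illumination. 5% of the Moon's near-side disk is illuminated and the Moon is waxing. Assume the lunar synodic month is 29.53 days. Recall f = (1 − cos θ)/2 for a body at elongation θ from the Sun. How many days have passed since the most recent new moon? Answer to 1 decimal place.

2.1 days

From f = (1 − cos θ)/2: cos θ = 1 − 2×0.05 = 0.900; arccos → 25.8°.
Before full moon the principal value applies: θ = 25.8°.
At 360°/29.53 d per day, 25.8° corresponds to 2.12 days.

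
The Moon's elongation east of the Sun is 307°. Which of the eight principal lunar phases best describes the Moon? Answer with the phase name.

waning crescent

307° lies in the waning crescent sector of the 8-phase cycle.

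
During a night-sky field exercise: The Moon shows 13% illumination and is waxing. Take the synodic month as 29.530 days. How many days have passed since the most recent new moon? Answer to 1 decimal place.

cos θ = 1 − 2f = 0.740, giving a principal value of 42.3°.
Waxing ⇒ before full, so θ = 42.3°.
At 360°/29.530 d per day, 42.3° corresponds to 3.47 days.

3.5 days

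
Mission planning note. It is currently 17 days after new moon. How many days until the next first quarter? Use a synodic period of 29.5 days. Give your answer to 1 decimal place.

19.9 days

First quarter is 0.25 of the way through the cycle: age 0.25 × 29.5 = 7.375 d.
This lunation's first quarter (7.375 d) has passed, so add one period: 36.875 − 17 = 19.875 days.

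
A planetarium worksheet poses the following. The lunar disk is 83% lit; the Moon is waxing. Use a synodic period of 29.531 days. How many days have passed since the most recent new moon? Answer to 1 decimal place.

cos θ = 1 − 2f = -0.660, giving a principal value of 131.3°.
Before full moon the principal value applies: θ = 131.3°.
Age = 29.531 × 131.3°/360° ≈ 10.77 days.

10.8 days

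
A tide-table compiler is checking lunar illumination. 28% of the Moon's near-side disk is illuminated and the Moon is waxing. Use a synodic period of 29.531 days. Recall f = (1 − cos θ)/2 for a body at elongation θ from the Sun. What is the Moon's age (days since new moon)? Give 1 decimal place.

5.2 days

From f = (1 − cos θ)/2: cos θ = 1 − 2×0.28 = 0.440; arccos → 63.9°.
Waxing ⇒ before full, so θ = 63.9°.
At 360°/29.531 d per day, 63.9° corresponds to 5.24 days.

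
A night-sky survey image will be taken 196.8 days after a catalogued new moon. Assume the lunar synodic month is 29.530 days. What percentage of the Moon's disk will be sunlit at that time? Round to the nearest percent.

76%

Reduce mod P: 196.8 − 6×29.530 = 19.62 d into the current lunation.
Elongation θ = 360° × 19.62/29.530 ≈ 239.2°.
cos 239.2° = (-0.512), so f = (1 − (-0.512))/2 = 0.756, so 76%.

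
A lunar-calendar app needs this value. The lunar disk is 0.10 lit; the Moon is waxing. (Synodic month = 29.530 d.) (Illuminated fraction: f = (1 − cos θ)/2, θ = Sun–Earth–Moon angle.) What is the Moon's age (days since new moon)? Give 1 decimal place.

3.0 days

Invert f = (1 − cos θ)/2 to get cos θ = 1 − 2(0.10) = 0.800, hence θ₀ = arccos 0.800 = 36.9°.
Before full moon the principal value applies: θ = 36.9°.
That fraction of the synodic month is 36.9/360 × 29.530 d ≈ 3.02 d.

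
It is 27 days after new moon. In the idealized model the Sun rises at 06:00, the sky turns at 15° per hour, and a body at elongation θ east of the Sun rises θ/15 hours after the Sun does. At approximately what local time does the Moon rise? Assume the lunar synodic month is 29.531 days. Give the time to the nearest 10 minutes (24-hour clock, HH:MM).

04:00

The Moon has covered 27/29.531 of its cycle, so θ ≈ 360° × 27/29.531 = 329.1°.
At 15° of sky rotation per hour, 329.1° corresponds to a 21.94 h lag.
06:00 + 21.943 h ≈ 03:57 → 04:00 to the nearest ten minutes.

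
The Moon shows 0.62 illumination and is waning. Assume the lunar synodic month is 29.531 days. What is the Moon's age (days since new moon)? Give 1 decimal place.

21.0 days

From f = (1 − cos θ)/2: cos θ = 1 − 2×0.62 = -0.240; arccos → 103.9°.
A waning Moon lies in 180°–360°, so θ = 360° − 103.9° = 256.1°.
That fraction of the synodic month is 256.1/360 × 29.531 d ≈ 21.01 d.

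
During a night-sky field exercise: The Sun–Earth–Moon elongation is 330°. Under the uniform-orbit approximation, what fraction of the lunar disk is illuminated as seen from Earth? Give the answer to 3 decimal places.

cos 330° = 0.866, so f = (1 − 0.866)/2 = 0.067.

0.067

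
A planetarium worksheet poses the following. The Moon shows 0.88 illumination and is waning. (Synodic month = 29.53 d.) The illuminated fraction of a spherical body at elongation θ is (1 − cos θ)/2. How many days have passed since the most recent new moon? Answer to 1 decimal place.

cos θ = 1 − 2f = -0.760, giving a principal value of 139.5°.
Waning ⇒ past full, so θ = 360° − 139.5° = 220.5°.
That fraction of the synodic month is 220.5/360 × 29.53 d ≈ 18.09 d.

18.1 days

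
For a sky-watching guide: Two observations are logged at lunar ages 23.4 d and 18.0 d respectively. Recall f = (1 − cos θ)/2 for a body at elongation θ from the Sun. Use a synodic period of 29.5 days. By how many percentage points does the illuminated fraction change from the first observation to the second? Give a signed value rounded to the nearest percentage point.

θ₁ = 360° × 23.4/29.5 = 285.6°, f₁ = (1 − cos θ₁)/2 = 0.366.
θ₂ = 360° × 18.0/29.5 = 219.7°, f₂ = (1 − cos θ₂)/2 = 0.885.
Change = f₂ − f₁ = +0.519 → +52 percentage points.

+52 pp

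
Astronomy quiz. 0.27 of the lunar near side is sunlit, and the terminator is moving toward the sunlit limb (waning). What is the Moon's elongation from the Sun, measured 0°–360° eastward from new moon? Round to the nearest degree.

Invert f = (1 − cos θ)/2 to get cos θ = 1 − 2(0.27) = 0.460, hence θ₀ = arccos 0.460 = 62.6°.
Since the Moon is past full (waning), take the reflex angle: θ = 360° − 62.6° = 297.4°.

297°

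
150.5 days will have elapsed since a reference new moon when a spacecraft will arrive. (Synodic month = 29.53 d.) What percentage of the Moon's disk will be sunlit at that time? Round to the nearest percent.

9%

Reduce mod P: 150.5 − 5×29.53 = 2.85 d into the current lunation.
Elongation θ = 360° × 2.85/29.53 ≈ 34.7°.
cos 34.7° = 0.822, so f = (1 − 0.822)/2 = 0.089, so 9%.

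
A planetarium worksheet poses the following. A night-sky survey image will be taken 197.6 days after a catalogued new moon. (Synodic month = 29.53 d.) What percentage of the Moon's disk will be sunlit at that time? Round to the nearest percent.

197.6 d spans 6 complete synodic months (6 × 29.53 = 177.18 d) plus 20.42 d.
Phase angle: θ = 360°·(20.42 d)/(29.53 d) = 248.9°.
cos 248.9° = (-0.359), so f = (1 − (-0.359))/2 = 0.680, so 68%.

68%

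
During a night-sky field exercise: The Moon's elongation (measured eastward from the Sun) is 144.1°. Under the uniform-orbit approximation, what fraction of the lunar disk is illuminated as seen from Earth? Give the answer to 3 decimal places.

cos 144.1° = (-0.810), so f = (1 − (-0.810))/2 = 0.905.

0.905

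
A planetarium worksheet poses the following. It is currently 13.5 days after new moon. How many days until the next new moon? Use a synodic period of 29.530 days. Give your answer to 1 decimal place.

One full lunation from the last new moon is 29.530 d; remaining = 29.530 − 13.5 = 16.030 d.

16.0 days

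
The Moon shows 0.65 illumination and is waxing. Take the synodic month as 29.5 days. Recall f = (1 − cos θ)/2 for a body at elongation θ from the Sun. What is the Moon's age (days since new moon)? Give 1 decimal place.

8.8 days

Invert f = (1 − cos θ)/2 to get cos θ = 1 − 2(0.65) = -0.300, hence θ₀ = arccos -0.300 = 107.5°.
Waxing ⇒ before full, so θ = 107.5°.
Age = 29.5 × 107.5°/360° ≈ 8.81 days.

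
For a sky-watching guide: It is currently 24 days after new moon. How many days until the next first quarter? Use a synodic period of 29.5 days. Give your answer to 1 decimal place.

First quarter occurs at elongation 90°, i.e. at age 29.5 × 90/360 = 7.375 d.
This lunation's first quarter (7.375 d) has passed, so add one period: 36.875 − 24 = 12.875 days.

12.9 days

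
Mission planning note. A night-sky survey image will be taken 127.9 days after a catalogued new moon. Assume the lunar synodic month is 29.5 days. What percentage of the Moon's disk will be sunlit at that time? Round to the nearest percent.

76%

Reduce mod P: 127.9 − 4×29.5 = 9.90 d into the current lunation.
Phase angle: θ = 360°·(9.90 d)/(29.5 d) = 120.8°.
cos 120.8° = (-0.512), so f = (1 − (-0.512))/2 = 0.756, so 76%.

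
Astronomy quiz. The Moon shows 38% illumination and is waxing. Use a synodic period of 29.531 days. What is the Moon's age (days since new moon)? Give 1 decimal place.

From f = (1 − cos θ)/2: cos θ = 1 − 2×0.38 = 0.240; arccos → 76.1°.
Waxing ⇒ before full, so θ = 76.1°.
That fraction of the synodic month is 76.1/360 × 29.531 d ≈ 6.24 d.

6.2 days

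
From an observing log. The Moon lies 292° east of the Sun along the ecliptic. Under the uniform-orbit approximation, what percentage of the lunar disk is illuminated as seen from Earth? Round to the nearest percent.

Half-versine of 292°: (1 − 0.375)/2 = 0.313, i.e. 31%.

31%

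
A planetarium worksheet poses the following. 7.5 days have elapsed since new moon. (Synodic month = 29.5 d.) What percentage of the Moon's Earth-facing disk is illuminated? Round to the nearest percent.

Elongation θ = 360° × 7.5/29.5 ≈ 91.5°.
Illuminated fraction = (1 − cos 91.5°)/2 = (1 − (-0.027))/2 ≈ 0.513, so 51%.

51%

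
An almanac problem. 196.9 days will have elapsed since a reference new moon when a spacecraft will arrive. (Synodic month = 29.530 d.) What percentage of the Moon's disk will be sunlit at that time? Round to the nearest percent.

196.9/29.530 = 6.668 lunations, so 6 complete cycles and 19.72 d into the next.
Phase angle: θ = 360°·(19.72 d)/(29.530 d) = 240.4°.
Illuminated fraction = (1 − cos 240.4°)/2 = (1 − (-0.494))/2 ≈ 0.747, so 75%.

75%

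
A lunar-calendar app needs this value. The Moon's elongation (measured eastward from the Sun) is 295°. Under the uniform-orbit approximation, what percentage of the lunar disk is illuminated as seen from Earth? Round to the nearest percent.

cos 295° = 0.423, so f = (1 − 0.423)/2 = 0.289, i.e. 29%.

29%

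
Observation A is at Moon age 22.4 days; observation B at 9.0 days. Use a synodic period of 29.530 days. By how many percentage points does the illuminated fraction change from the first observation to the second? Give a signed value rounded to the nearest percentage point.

+20 pp

First observation: θ = 360°·22.4/29.530 = 273.1°, so f = 0.473.
Second observation: θ = 109.7°, f = 0.669.
Δf = 0.669 − 0.473 = +0.196, i.e. +20 pp.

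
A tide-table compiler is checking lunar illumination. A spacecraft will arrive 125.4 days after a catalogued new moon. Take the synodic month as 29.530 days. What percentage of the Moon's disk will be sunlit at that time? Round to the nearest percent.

125.4 d spans 4 complete synodic months (4 × 29.530 = 118.12 d) plus 7.28 d.
Phase angle: θ = 360°·(7.28 d)/(29.530 d) = 88.8°.
Illuminated fraction = (1 − cos 88.8°)/2 = (1 − 0.022)/2 ≈ 0.489, so 49%.

49%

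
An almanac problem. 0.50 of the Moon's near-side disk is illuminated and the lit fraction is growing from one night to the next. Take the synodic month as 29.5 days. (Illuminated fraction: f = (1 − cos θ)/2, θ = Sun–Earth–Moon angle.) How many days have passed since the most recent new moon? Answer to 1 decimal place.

From f = (1 − cos θ)/2: cos θ = 1 − 2×0.50 = 0.000; arccos → 90.0°.
Waxing ⇒ before full, so θ = 90.0°.
That fraction of the synodic month is 90.0/360 × 29.5 d ≈ 7.38 d.

7.4 days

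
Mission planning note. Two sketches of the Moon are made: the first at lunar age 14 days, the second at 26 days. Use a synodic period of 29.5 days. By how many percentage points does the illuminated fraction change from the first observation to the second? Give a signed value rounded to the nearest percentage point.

-86 percentage points

θ₁ = 360° × 14/29.5 = 170.8°, f₁ = (1 − cos θ₁)/2 = 0.994.
θ₂ = 360° × 26/29.5 = 317.3°, f₂ = (1 − cos θ₂)/2 = 0.133.
Change = f₂ − f₁ = -0.861 → -86 percentage points.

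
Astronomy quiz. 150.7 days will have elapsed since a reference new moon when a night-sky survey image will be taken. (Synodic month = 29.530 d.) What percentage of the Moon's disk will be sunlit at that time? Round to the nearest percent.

150.7 d spans 5 complete synodic months (5 × 29.530 = 147.65 d) plus 3.05 d.
Phase angle: θ = 360°·(3.05 d)/(29.530 d) = 37.2°.
Illuminated fraction = (1 − cos 37.2°)/2 = (1 − 0.797)/2 ≈ 0.102, so 10%.

10%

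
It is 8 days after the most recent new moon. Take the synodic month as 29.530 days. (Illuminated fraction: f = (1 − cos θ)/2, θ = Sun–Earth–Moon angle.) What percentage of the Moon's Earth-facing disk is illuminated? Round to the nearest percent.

57%

Phase angle: θ = 360°·(8 d)/(29.530 d) = 97.5°.
cos 97.5° = (-0.131), so f = (1 − (-0.131))/2 = 0.566, so 57%.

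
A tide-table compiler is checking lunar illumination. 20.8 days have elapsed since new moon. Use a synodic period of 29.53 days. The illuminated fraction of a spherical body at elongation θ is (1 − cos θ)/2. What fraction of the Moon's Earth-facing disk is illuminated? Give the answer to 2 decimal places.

Elongation θ = 360° × 20.8/29.53 ≈ 253.6°.
Illuminated fraction = (1 − cos 253.6°)/2 = (1 − (-0.283))/2 ≈ 0.641.

0.64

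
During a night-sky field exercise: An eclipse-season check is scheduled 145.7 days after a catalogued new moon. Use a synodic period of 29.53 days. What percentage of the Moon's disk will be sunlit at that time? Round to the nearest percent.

4%

Reduce mod P: 145.7 − 4×29.53 = 27.58 d into the current lunation.
The Moon has covered 27.58/29.53 of its cycle, so θ ≈ 360° × 27.58/29.53 = 336.2°.
cos 336.2° = 0.915, so f = (1 − 0.915)/2 = 0.042, so 4%.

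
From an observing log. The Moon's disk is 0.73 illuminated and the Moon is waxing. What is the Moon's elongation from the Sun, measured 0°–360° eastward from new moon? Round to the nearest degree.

117°

cos θ = 1 − 2f = -0.460, giving a principal value of 117.4°.
Before full moon the principal value applies: θ = 117.4°.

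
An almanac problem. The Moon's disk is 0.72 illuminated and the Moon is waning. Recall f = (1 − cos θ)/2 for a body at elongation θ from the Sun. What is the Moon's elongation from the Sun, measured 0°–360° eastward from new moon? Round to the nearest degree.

cos θ = 1 − 2f = -0.440, giving a principal value of 116.1°.
Since the Moon is past full (waning), take the reflex angle: θ = 360° − 116.1° = 243.9°.

244°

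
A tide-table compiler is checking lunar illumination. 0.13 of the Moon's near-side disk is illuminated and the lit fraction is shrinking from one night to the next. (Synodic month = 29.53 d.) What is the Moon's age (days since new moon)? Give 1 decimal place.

cos θ = 1 − 2f = 0.740, giving a principal value of 42.3°.
Waning ⇒ past full, so θ = 360° − 42.3° = 317.7°.
Age = 29.53 × 317.7°/360° ≈ 26.06 days.

26.1 days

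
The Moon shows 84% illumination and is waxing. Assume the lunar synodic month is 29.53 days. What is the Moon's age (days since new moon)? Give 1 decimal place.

Invert f = (1 − cos θ)/2 to get cos θ = 1 − 2(0.84) = -0.680, hence θ₀ = arccos -0.680 = 132.8°.
Waxing ⇒ before full, so θ = 132.8°.
Age = 29.53 × 132.8°/360° ≈ 10.90 days.

10.9 days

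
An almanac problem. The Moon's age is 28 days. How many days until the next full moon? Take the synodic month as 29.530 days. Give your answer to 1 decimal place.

16.3 days

Full moon occurs at elongation 180°, i.e. at age 29.530 × 180/360 = 14.765 d.
This lunation's full moon (14.765 d) has passed, so add one period: 44.295 − 28 = 16.295 days.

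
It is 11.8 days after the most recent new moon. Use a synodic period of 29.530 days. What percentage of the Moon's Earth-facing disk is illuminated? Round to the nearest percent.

Elongation θ = 360° × 11.8/29.530 ≈ 143.9°.
With cos θ = (-0.808), the lit fraction is (1 − (-0.808))/2 ≈ 0.904, so 90%.

90%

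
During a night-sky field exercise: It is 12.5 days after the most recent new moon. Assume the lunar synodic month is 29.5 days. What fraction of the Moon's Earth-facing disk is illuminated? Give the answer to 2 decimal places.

0.94

The Moon has covered 12.5/29.5 of its cycle, so θ ≈ 360° × 12.5/29.5 = 152.5°.
Illuminated fraction = (1 − cos 152.5°)/2 = (1 − (-0.887))/2 ≈ 0.944.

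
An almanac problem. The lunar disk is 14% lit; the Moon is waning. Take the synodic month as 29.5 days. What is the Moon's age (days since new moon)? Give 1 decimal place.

25.9 days

From f = (1 − cos θ)/2: cos θ = 1 − 2×0.14 = 0.720; arccos → 43.9°.
A waning Moon lies in 180°–360°, so θ = 360° − 43.9° = 316.1°.
At 360°/29.5 d per day, 316.1° corresponds to 25.90 days.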